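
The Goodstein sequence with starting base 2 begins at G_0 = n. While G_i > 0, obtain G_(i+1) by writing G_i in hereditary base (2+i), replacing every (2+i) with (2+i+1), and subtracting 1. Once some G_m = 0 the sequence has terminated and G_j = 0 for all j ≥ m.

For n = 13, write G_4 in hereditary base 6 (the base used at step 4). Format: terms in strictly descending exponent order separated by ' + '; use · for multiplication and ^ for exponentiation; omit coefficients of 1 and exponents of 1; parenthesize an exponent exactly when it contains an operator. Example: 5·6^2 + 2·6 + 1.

6^(6 + 1) + 3·6^3 + 3·6^2 + 3·6 + 1

step 0: 13 = 2^(2 + 1) + 2^2 + 1; sub 3 for 2: 3^(3 + 1) + 3^3 + 1; = 109; G_1 = 109−1 = 108
step 1: 108 = 3^(3 + 1) + 3^3; sub 4 for 3: 4^(4 + 1) + 4^4; = 1280; G_2 = 1280−1 = 1279
step 2: 1279 = 4^(4 + 1) + 3·4^3 + 3·4^2 + 3·4 + 3; sub 5 for 4: 5^(5 + 1) + 3·5^3 + 3·5^2 + 3·5 + 3; = 16093; G_3 = 16093−1 = 16092
step 3: 16092 = 5^(5 + 1) + 3·5^3 + 3·5^2 + 3·5 + 2; sub 6 for 5: 6^(6 + 1) + 3·6^3 + 3·6^2 + 3·6 + 2; = 280712; G_4 = 280712−1 = 280711
step 4: 280711 = 6^(6 + 1) + 3·6^3 + 3·6^2 + 3·6 + 1; sub 7 for 6: 7^(7 + 1) + 3·7^3 + 3·7^2 + 3·7 + 1; = 5765999; G_5 = 5765999−1 = 5765998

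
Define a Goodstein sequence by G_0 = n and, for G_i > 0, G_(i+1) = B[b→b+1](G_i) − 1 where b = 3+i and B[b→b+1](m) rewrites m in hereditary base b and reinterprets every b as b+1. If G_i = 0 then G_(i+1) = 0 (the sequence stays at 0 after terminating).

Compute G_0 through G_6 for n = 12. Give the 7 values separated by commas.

i=0: 12 = 3^2 + 3 (b=3); 3→4: 4^2 + 4 = 20; 20−1 = 19
i=1: 19 = 4^2 + 3 (b=4); 4→5: 5^2 + 3 = 28; 28−1 = 27
i=2: 27 = 5^2 + 2 (b=5); 5→6: 6^2 + 2 = 38; 38−1 = 37
i=3: 37 = 6^2 + 1 (b=6); 6→7: 7^2 + 1 = 50; 50−1 = 49
i=4: 49 = 7^2 (b=7); 7→8: 8^2 = 64; 64−1 = 63
i=5: 63 = 7·8 + 7 (b=8); 8→9: 7·9 + 7 = 70; 70−1 = 69

12, 19, 27, 37, 49, 63, 69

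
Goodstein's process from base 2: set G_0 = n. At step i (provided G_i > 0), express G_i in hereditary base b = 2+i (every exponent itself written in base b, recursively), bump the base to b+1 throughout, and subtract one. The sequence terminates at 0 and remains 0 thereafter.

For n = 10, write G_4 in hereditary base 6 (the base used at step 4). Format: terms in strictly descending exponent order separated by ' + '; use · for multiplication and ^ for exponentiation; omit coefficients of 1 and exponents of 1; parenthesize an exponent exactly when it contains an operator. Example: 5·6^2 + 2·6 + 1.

5·6^6 + 5·6^5 + 5·6^4 + 5·6^3 + 5·6^2 + 5·6 + 5

i=0: 10 = 2^(2 + 1) + 2 (b=2); 2→3: 3^(3 + 1) + 3 = 84; 84−1 = 83
i=1: 83 = 3^(3 + 1) + 2 (b=3); 3→4: 4^(4 + 1) + 2 = 1026; 1026−1 = 1025
i=2: 1025 = 4^(4 + 1) + 1 (b=4); 4→5: 5^(5 + 1) + 1 = 15626; 15626−1 = 15625
i=3: 15625 = 5^(5 + 1) (b=5); 5→6: 6^(6 + 1) = 279936; 279936−1 = 279935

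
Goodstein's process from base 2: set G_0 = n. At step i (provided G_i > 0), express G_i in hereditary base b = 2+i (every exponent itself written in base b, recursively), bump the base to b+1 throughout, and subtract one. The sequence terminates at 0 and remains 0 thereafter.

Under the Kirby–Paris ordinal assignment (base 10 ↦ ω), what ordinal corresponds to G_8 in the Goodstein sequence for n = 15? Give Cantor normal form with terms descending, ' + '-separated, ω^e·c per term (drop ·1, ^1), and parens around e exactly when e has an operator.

ω^(ω + 1) + ω^7·7 + ω^6·7 + ω^5·7 + ω^4·7 + ω^3·7 + ω^2·7 + ω·7 + 5

step 0: 15 = 2^(2 + 1) + 2^2 + 2 + 1; sub 3 for 2: 3^(3 + 1) + 3^3 + 3 + 1; = 112; G_1 = 112−1 = 111
step 1: 111 = 3^(3 + 1) + 3^3 + 3; sub 4 for 3: 4^(4 + 1) + 4^4 + 4; = 1284; G_2 = 1284−1 = 1283
step 2: 1283 = 4^(4 + 1) + 4^4 + 3; sub 5 for 4: 5^(5 + 1) + 5^5 + 3; = 18753; G_3 = 18753−1 = 18752
step 3: 18752 = 5^(5 + 1) + 5^5 + 2; sub 6 for 5: 6^(6 + 1) + 6^6 + 2; = 326594; G_4 = 326594−1 = 326593
step 4: 326593 = 6^(6 + 1) + 6^6 + 1; sub 7 for 6: 7^(7 + 1) + 7^7 + 1; = 6588345; G_5 = 6588345−1 = 6588344
step 5: 6588344 = 7^(7 + 1) + 7^7; sub 8 for 7: 8^(8 + 1) + 8^8; = 150994944; G_6 = 150994944−1 = 150994943
step 6: 150994943 = 8^(8 + 1) + 7·8^7 + 7·8^6 + 7·8^5 + 7·8^4 + 7·8^3 + 7·8^2 + 7·8 + 7; sub 9 for 8: 9^(9 + 1) + 7·9^7 + 7·9^6 + 7·9^5 + 7·9^4 + 7·9^3 + 7·9^2 + 7·9 + 7; = 3524450281; G_7 = 3524450281−1 = 3524450280
step 7: 3524450280 = 9^(9 + 1) + 7·9^7 + 7·9^6 + 7·9^5 + 7·9^4 + 7·9^3 + 7·9^2 + 7·9 + 6; sub 10 for 9: 10^(10 + 1) + 7·10^7 + 7·10^6 + 7·10^5 + 7·10^4 + 7·10^3 + 7·10^2 + 7·10 + 6; = 100077777776; G_8 = 100077777776−1 = 100077777775
step 8: 100077777775 = 10^(10 + 1) + 7·10^7 + 7·10^6 + 7·10^5 + 7·10^4 + 7·10^3 + 7·10^2 + 7·10 + 5; sub 11 for 10: 11^(11 + 1) + 7·11^7 + 7·11^6 + 7·11^5 + 7·11^4 + 7·11^3 + 7·11^2 + 7·11 + 5; = 3138578427935; G_9 = 3138578427935−1 = 3138578427934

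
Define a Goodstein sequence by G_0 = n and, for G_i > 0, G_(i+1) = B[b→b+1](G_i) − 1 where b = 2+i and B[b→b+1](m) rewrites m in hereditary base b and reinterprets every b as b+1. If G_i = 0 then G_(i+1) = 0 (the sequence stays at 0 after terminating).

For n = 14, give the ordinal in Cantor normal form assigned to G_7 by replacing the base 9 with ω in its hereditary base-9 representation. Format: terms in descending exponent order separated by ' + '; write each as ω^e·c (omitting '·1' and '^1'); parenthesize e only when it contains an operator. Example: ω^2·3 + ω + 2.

i=0: 14 = 2^(2 + 1) + 2^2 + 2 (b=2); 2→3: 3^(3 + 1) + 3^3 + 3 = 111; 111−1 = 110
i=1: 110 = 3^(3 + 1) + 3^3 + 2 (b=3); 3→4: 4^(4 + 1) + 4^4 + 2 = 1282; 1282−1 = 1281
i=2: 1281 = 4^(4 + 1) + 4^4 + 1 (b=4); 4→5: 5^(5 + 1) + 5^5 + 1 = 18751; 18751−1 = 18750
i=3: 18750 = 5^(5 + 1) + 5^5 (b=5); 5→6: 6^(6 + 1) + 6^6 = 326592; 326592−1 = 326591
i=4: 326591 = 6^(6 + 1) + 5·6^5 + 5·6^4 + 5·6^3 + 5·6^2 + 5·6 + 5 (b=6); 6→7: 7^(7 + 1) + 5·7^5 + 5·7^4 + 5·7^3 + 5·7^2 + 5·7 + 5 = 5862841; 5862841−1 = 5862840
i=5: 5862840 = 7^(7 + 1) + 5·7^5 + 5·7^4 + 5·7^3 + 5·7^2 + 5·7 + 4 (b=7); 7→8: 8^(8 + 1) + 5·8^5 + 5·8^4 + 5·8^3 + 5·8^2 + 5·8 + 4 = 134404972; 134404972−1 = 134404971
i=6: 134404971 = 8^(8 + 1) + 5·8^5 + 5·8^4 + 5·8^3 + 5·8^2 + 5·8 + 3 (b=8); 8→9: 9^(9 + 1) + 5·9^5 + 5·9^4 + 5·9^3 + 5·9^2 + 5·9 + 3 = 3487116549; 3487116549−1 = 3487116548

ω^(ω + 1) + ω^5·5 + ω^4·5 + ω^3·5 + ω^2·5 + ω·5 + 2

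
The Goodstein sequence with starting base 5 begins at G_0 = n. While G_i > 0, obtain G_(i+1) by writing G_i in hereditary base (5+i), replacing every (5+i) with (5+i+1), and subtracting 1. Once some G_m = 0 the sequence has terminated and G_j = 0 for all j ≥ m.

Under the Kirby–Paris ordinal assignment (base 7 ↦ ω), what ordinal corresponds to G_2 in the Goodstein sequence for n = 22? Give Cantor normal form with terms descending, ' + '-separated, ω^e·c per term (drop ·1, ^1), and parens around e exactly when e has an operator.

i=0: 22 = 4·5 + 2 (b=5); 5→6: 4·6 + 2 = 26; 26−1 = 25
i=1: 25 = 4·6 + 1 (b=6); 6→7: 4·7 + 1 = 29; 29−1 = 28
i=2: 28 = 4·7 (b=7); 7→8: 4·8 = 32; 32−1 = 31

ω·4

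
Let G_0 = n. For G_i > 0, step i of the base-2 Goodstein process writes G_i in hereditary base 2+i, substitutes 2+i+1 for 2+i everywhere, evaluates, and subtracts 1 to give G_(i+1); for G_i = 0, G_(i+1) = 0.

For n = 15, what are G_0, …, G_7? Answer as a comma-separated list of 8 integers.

(0) 15|_2 = 2^(2 + 1) + 2^2 + 2 + 1 ↦ 3^(3 + 1) + 3^3 + 3 + 1|_3 = 112 ⇒ 111
(1) 111|_3 = 3^(3 + 1) + 3^3 + 3 ↦ 4^(4 + 1) + 4^4 + 4|_4 = 1284 ⇒ 1283
(2) 1283|_4 = 4^(4 + 1) + 4^4 + 3 ↦ 5^(5 + 1) + 5^5 + 3|_5 = 18753 ⇒ 18752
(3) 18752|_5 = 5^(5 + 1) + 5^5 + 2 ↦ 6^(6 + 1) + 6^6 + 2|_6 = 326594 ⇒ 326593
(4) 326593|_6 = 6^(6 + 1) + 6^6 + 1 ↦ 7^(7 + 1) + 7^7 + 1|_7 = 6588345 ⇒ 6588344
(5) 6588344|_7 = 7^(7 + 1) + 7^7 ↦ 8^(8 + 1) + 8^8|_8 = 150994944 ⇒ 150994943
(6) 150994943|_8 = 8^(8 + 1) + 7·8^7 + 7·8^6 + 7·8^5 + 7·8^4 + 7·8^3 + 7·8^2 + 7·8 + 7 ↦ 9^(9 + 1) + 7·9^7 + 7·9^6 + 7·9^5 + 7·9^4 + 7·9^3 + 7·9^2 + 7·9 + 7|_9 = 3524450281 ⇒ 3524450280

15, 111, 1283, 18752, 326593, 6588344, 150994943, 3524450280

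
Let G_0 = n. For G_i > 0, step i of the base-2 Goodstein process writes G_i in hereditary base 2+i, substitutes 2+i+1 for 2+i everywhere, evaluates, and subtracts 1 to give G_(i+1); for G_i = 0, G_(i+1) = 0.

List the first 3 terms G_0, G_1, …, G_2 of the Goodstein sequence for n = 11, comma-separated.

i=0: 11 = 2^(2 + 1) + 2 + 1 (b=2); 2→3: 3^(3 + 1) + 3 + 1 = 85; 85−1 = 84
i=1: 84 = 3^(3 + 1) + 3 (b=3); 3→4: 4^(4 + 1) + 4 = 1028; 1028−1 = 1027

11, 84, 1027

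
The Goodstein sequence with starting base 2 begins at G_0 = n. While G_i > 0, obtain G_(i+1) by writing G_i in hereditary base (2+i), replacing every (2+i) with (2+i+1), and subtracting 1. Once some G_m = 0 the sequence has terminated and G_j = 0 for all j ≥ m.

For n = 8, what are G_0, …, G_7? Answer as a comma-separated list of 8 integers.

(0) 8|_2 = 2^(2 + 1) ↦ 3^(3 + 1)|_3 = 81 ⇒ 80
(1) 80|_3 = 2·3^3 + 2·3^2 + 2·3 + 2 ↦ 2·4^4 + 2·4^2 + 2·4 + 2|_4 = 554 ⇒ 553
(2) 553|_4 = 2·4^4 + 2·4^2 + 2·4 + 1 ↦ 2·5^5 + 2·5^2 + 2·5 + 1|_5 = 6311 ⇒ 6310
(3) 6310|_5 = 2·5^5 + 2·5^2 + 2·5 ↦ 2·6^6 + 2·6^2 + 2·6|_6 = 93396 ⇒ 93395
(4) 93395|_6 = 2·6^6 + 2·6^2 + 6 + 5 ↦ 2·7^7 + 2·7^2 + 7 + 5|_7 = 1647196 ⇒ 1647195
(5) 1647195|_7 = 2·7^7 + 2·7^2 + 7 + 4 ↦ 2·8^8 + 2·8^2 + 8 + 4|_8 = 33554572 ⇒ 33554571
(6) 33554571|_8 = 2·8^8 + 2·8^2 + 8 + 3 ↦ 2·9^9 + 2·9^2 + 9 + 3|_9 = 774841152 ⇒ 774841151

8, 80, 553, 6310, 93395, 1647195, 33554571, 774841151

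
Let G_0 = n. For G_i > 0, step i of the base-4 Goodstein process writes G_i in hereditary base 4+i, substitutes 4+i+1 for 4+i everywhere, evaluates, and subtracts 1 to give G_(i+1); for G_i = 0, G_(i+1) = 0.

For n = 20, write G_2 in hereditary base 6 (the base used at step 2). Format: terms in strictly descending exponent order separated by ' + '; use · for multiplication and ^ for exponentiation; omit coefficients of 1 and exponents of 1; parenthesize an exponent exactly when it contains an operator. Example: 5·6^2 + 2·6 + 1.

6^2 + 3

20 —HB4→ 4^2 + 4 —bump→ 5^2 + 5 = 30 —(−1)→ 29
29 —HB5→ 5^2 + 4 —bump→ 6^2 + 4 = 40 —(−1)→ 39
39 —HB6→ 6^2 + 3 —bump→ 7^2 + 3 = 52 —(−1)→ 51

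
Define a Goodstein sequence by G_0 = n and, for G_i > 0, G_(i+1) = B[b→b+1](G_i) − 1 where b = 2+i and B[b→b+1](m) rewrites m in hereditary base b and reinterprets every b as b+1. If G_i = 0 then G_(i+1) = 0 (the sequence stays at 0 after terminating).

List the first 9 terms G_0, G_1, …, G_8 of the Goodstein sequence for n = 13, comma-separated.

G_0=13  [base 2] 2^(2 + 1) + 2^2 + 1  →[2↦3]→  3^(3 + 1) + 3^3 + 1 = 109  −1 ⇒ G_1=108
G_1=108  [base 3] 3^(3 + 1) + 3^3  →[3↦4]→  4^(4 + 1) + 4^4 = 1280  −1 ⇒ G_2=1279
G_2=1279  [base 4] 4^(4 + 1) + 3·4^3 + 3·4^2 + 3·4 + 3  →[4↦5]→  5^(5 + 1) + 3·5^3 + 3·5^2 + 3·5 + 3 = 16093  −1 ⇒ G_3=16092
G_3=16092  [base 5] 5^(5 + 1) + 3·5^3 + 3·5^2 + 3·5 + 2  →[5↦6]→  6^(6 + 1) + 3·6^3 + 3·6^2 + 3·6 + 2 = 280712  −1 ⇒ G_4=280711
G_4=280711  [base 6] 6^(6 + 1) + 3·6^3 + 3·6^2 + 3·6 + 1  →[6↦7]→  7^(7 + 1) + 3·7^3 + 3·7^2 + 3·7 + 1 = 5765999  −1 ⇒ G_5=5765998
G_5=5765998  [base 7] 7^(7 + 1) + 3·7^3 + 3·7^2 + 3·7  →[7↦8]→  8^(8 + 1) + 3·8^3 + 3·8^2 + 3·8 = 134219480  −1 ⇒ G_6=134219479
G_6=134219479  [base 8] 8^(8 + 1) + 3·8^3 + 3·8^2 + 2·8 + 7  →[8↦9]→  9^(9 + 1) + 3·9^3 + 3·9^2 + 2·9 + 7 = 3486786856  −1 ⇒ G_7=3486786855
G_7=3486786855  [base 9] 9^(9 + 1) + 3·9^3 + 3·9^2 + 2·9 + 6  →[9↦10]→  10^(10 + 1) + 3·10^3 + 3·10^2 + 2·10 + 6 = 100000003326  −1 ⇒ G_8=100000003325

13, 108, 1279, 16092, 280711, 5765998, 134219479, 3486786855, 100000003325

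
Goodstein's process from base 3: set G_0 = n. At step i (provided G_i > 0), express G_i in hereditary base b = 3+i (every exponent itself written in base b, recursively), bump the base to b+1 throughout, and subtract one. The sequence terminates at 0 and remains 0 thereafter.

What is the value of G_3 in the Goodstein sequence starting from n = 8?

G_0=8  [base 3] 2·3 + 2  →[3↦4]→  2·4 + 2 = 10  −1 ⇒ G_1=9
G_1=9  [base 4] 2·4 + 1  →[4↦5]→  2·5 + 1 = 11  −1 ⇒ G_2=10
G_2=10  [base 5] 2·5  →[5↦6]→  2·6 = 12  −1 ⇒ G_3=11
G_3=11  [base 6] 6 + 5  →[6↦7]→  7 + 5 = 12  −1 ⇒ G_4=11

11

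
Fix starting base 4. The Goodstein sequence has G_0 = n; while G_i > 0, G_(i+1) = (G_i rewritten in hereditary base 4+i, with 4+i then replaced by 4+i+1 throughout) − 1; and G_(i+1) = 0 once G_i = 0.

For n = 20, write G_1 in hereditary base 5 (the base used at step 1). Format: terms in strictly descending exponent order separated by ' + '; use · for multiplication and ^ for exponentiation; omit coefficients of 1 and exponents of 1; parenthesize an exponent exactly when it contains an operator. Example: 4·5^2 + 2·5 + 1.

5^2 + 4

20 —HB4→ 4^2 + 4 —bump→ 5^2 + 5 = 30 —(−1)→ 29
29 —HB5→ 5^2 + 4 —bump→ 6^2 + 4 = 40 —(−1)→ 39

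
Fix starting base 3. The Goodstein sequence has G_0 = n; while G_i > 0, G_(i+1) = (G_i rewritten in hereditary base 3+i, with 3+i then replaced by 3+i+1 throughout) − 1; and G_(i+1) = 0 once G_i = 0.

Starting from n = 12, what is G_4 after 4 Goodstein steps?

49

G_0 = 12. HB_3(12) = 3^2 + 3. Bump = 20. G_1 = 19.
G_1 = 19. HB_4(19) = 4^2 + 3. Bump = 28. G_2 = 27.
G_2 = 27. HB_5(27) = 5^2 + 2. Bump = 38. G_3 = 37.
G_3 = 37. HB_6(37) = 6^2 + 1. Bump = 50. G_4 = 49.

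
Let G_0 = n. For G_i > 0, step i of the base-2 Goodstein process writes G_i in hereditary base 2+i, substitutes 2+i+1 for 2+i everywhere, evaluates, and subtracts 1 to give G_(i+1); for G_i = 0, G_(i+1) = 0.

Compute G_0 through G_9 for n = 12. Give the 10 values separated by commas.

12, 107, 1065, 15685, 280019, 5764910, 134217867, 3486784574, 100000000211, 3138428376974

base 2: 12 = 2^(2 + 1) + 2^2; at 3: 3^(3 + 1) + 3^3 = 108; next = 107
base 3: 107 = 3^(3 + 1) + 2·3^2 + 2·3 + 2; at 4: 4^(4 + 1) + 2·4^2 + 2·4 + 2 = 1066; next = 1065
base 4: 1065 = 4^(4 + 1) + 2·4^2 + 2·4 + 1; at 5: 5^(5 + 1) + 2·5^2 + 2·5 + 1 = 15686; next = 15685
base 5: 15685 = 5^(5 + 1) + 2·5^2 + 2·5; at 6: 6^(6 + 1) + 2·6^2 + 2·6 = 280020; next = 280019
base 6: 280019 = 6^(6 + 1) + 2·6^2 + 6 + 5; at 7: 7^(7 + 1) + 2·7^2 + 7 + 5 = 5764911; next = 5764910
base 7: 5764910 = 7^(7 + 1) + 2·7^2 + 7 + 4; at 8: 8^(8 + 1) + 2·8^2 + 8 + 4 = 134217868; next = 134217867
base 8: 134217867 = 8^(8 + 1) + 2·8^2 + 8 + 3; at 9: 9^(9 + 1) + 2·9^2 + 9 + 3 = 3486784575; next = 3486784574
base 9: 3486784574 = 9^(9 + 1) + 2·9^2 + 9 + 2; at 10: 10^(10 + 1) + 2·10^2 + 10 + 2 = 100000000212; next = 100000000211
base 10: 100000000211 = 10^(10 + 1) + 2·10^2 + 10 + 1; at 11: 11^(11 + 1) + 2·11^2 + 11 + 1 = 3138428376975; next = 3138428376974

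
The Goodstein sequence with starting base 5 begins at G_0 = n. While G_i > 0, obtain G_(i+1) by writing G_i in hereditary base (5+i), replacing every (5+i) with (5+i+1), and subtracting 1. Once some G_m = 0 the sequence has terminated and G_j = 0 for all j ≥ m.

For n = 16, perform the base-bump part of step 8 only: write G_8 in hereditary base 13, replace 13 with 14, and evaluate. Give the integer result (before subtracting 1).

(0) 16|_5 = 3·5 + 1 ↦ 3·6 + 1|_6 = 19 ⇒ 18
(1) 18|_6 = 3·6 ↦ 3·7|_7 = 21 ⇒ 20
(2) 20|_7 = 2·7 + 6 ↦ 2·8 + 6|_8 = 22 ⇒ 21
(3) 21|_8 = 2·8 + 5 ↦ 2·9 + 5|_9 = 23 ⇒ 22
(4) 22|_9 = 2·9 + 4 ↦ 2·10 + 4|_10 = 24 ⇒ 23
(5) 23|_10 = 2·10 + 3 ↦ 2·11 + 3|_11 = 25 ⇒ 24
(6) 24|_11 = 2·11 + 2 ↦ 2·12 + 2|_12 = 26 ⇒ 25
(7) 25|_12 = 2·12 + 1 ↦ 2·13 + 1|_13 = 27 ⇒ 26

28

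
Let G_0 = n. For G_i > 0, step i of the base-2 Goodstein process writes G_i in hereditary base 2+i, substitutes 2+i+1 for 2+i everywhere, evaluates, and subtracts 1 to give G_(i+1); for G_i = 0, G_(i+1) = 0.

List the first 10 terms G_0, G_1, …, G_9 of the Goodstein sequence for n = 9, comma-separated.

9, 81, 1023, 9842, 140743, 2471826, 50333399, 1162263921, 30000003325, 855935016215

step 0: 9 = 2^(2 + 1) + 1; sub 3 for 2: 3^(3 + 1) + 1; = 82; G_1 = 82−1 = 81
step 1: 81 = 3^(3 + 1); sub 4 for 3: 4^(4 + 1); = 1024; G_2 = 1024−1 = 1023
step 2: 1023 = 3·4^4 + 3·4^3 + 3·4^2 + 3·4 + 3; sub 5 for 4: 3·5^5 + 3·5^3 + 3·5^2 + 3·5 + 3; = 9843; G_3 = 9843−1 = 9842
step 3: 9842 = 3·5^5 + 3·5^3 + 3·5^2 + 3·5 + 2; sub 6 for 5: 3·6^6 + 3·6^3 + 3·6^2 + 3·6 + 2; = 140744; G_4 = 140744−1 = 140743
step 4: 140743 = 3·6^6 + 3·6^3 + 3·6^2 + 3·6 + 1; sub 7 for 6: 3·7^7 + 3·7^3 + 3·7^2 + 3·7 + 1; = 2471827; G_5 = 2471827−1 = 2471826
step 5: 2471826 = 3·7^7 + 3·7^3 + 3·7^2 + 3·7; sub 8 for 7: 3·8^8 + 3·8^3 + 3·8^2 + 3·8; = 50333400; G_6 = 50333400−1 = 50333399
step 6: 50333399 = 3·8^8 + 3·8^3 + 3·8^2 + 2·8 + 7; sub 9 for 8: 3·9^9 + 3·9^3 + 3·9^2 + 2·9 + 7; = 1162263922; G_7 = 1162263922−1 = 1162263921
step 7: 1162263921 = 3·9^9 + 3·9^3 + 3·9^2 + 2·9 + 6; sub 10 for 9: 3·10^10 + 3·10^3 + 3·10^2 + 2·10 + 6; = 30000003326; G_8 = 30000003326−1 = 30000003325
step 8: 30000003325 = 3·10^10 + 3·10^3 + 3·10^2 + 2·10 + 5; sub 11 for 10: 3·11^11 + 3·11^3 + 3·11^2 + 2·11 + 5; = 855935016216; G_9 = 855935016216−1 = 855935016215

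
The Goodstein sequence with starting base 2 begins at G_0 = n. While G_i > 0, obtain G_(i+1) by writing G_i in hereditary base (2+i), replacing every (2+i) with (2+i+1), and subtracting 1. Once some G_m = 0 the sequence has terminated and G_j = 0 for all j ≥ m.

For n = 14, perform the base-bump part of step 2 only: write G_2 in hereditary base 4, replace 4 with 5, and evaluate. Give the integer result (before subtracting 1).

18751

step 0: 14 = 2^(2 + 1) + 2^2 + 2; sub 3 for 2: 3^(3 + 1) + 3^3 + 3; = 111; G_1 = 111−1 = 110
step 1: 110 = 3^(3 + 1) + 3^3 + 2; sub 4 for 3: 4^(4 + 1) + 4^4 + 2; = 1282; G_2 = 1282−1 = 1281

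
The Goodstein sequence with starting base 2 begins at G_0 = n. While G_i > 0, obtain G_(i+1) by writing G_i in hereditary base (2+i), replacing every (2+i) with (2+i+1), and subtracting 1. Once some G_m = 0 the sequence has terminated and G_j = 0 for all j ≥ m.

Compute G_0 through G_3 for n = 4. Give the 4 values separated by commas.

4, 26, 41, 60

base 2: 4 = 2^2; at 3: 3^3 = 27; next = 26
base 3: 26 = 2·3^2 + 2·3 + 2; at 4: 2·4^2 + 2·4 + 2 = 42; next = 41
base 4: 41 = 2·4^2 + 2·4 + 1; at 5: 2·5^2 + 2·5 + 1 = 61; next = 60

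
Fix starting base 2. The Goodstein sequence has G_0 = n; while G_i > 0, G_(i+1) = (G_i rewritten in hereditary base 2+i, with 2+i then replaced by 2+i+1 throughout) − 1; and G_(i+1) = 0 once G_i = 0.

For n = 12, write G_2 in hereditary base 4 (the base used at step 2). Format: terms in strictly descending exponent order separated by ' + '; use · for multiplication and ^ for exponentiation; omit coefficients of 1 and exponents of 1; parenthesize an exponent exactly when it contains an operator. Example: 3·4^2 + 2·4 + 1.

[0] 12 ≡ 2^(2 + 1) + 2^2 (base 2). Lift 3: 108. −1: 107.
[1] 107 ≡ 3^(3 + 1) + 2·3^2 + 2·3 + 2 (base 3). Lift 4: 1066. −1: 1065.

4^(4 + 1) + 2·4^2 + 2·4 + 1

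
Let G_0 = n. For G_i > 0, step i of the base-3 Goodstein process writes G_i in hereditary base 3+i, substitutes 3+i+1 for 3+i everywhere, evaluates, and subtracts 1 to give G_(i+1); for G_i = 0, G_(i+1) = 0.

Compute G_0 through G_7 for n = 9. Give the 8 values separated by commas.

9, 15, 17, 19, 21, 23, 24, 25

G_0 = 9. HB_3(9) = 3^2. Bump = 16. G_1 = 15.
G_1 = 15. HB_4(15) = 3·4 + 3. Bump = 18. G_2 = 17.
G_2 = 17. HB_5(17) = 3·5 + 2. Bump = 20. G_3 = 19.
G_3 = 19. HB_6(19) = 3·6 + 1. Bump = 22. G_4 = 21.
G_4 = 21. HB_7(21) = 3·7. Bump = 24. G_5 = 23.
G_5 = 23. HB_8(23) = 2·8 + 7. Bump = 25. G_6 = 24.
G_6 = 24. HB_9(24) = 2·9 + 6. Bump = 26. G_7 = 25.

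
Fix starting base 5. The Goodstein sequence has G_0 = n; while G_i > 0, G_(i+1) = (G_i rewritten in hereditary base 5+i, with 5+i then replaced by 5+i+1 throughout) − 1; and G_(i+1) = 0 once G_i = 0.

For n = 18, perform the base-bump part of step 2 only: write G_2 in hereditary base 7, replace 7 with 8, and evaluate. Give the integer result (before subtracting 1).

25

(0) 18|_5 = 3·5 + 3 ↦ 3·6 + 3|_6 = 21 ⇒ 20
(1) 20|_6 = 3·6 + 2 ↦ 3·7 + 2|_7 = 23 ⇒ 22
(2) 22|_7 = 3·7 + 1 ↦ 3·8 + 1|_8 = 25 ⇒ 24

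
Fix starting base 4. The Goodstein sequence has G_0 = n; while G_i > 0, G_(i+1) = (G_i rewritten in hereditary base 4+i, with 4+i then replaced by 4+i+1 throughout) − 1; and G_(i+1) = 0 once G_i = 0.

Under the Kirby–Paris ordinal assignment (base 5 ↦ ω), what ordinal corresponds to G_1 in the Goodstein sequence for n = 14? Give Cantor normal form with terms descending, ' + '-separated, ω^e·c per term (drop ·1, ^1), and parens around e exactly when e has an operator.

ω·3 + 1

base 4: 14 = 3·4 + 2; at 5: 3·5 + 2 = 17; next = 16
base 5: 16 = 3·5 + 1; at 6: 3·6 + 1 = 19; next = 18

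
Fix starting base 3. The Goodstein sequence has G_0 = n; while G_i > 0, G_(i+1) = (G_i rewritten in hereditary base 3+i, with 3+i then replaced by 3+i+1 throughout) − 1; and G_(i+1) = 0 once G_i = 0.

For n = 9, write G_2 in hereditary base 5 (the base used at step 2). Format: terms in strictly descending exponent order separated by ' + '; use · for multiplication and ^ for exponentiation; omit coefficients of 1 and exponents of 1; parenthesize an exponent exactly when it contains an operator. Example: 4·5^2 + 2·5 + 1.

3·5 + 2

[0] 9 ≡ 3^2 (base 3). Lift 4: 16. −1: 15.
[1] 15 ≡ 3·4 + 3 (base 4). Lift 5: 18. −1: 17.
[2] 17 ≡ 3·5 + 2 (base 5). Lift 6: 20. −1: 19.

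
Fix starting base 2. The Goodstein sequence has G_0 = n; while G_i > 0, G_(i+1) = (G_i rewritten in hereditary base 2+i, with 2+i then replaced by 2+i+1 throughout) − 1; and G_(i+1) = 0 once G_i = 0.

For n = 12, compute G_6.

i=0: 12 = 2^(2 + 1) + 2^2 (b=2); 2→3: 3^(3 + 1) + 3^3 = 108; 108−1 = 107
i=1: 107 = 3^(3 + 1) + 2·3^2 + 2·3 + 2 (b=3); 3→4: 4^(4 + 1) + 2·4^2 + 2·4 + 2 = 1066; 1066−1 = 1065
i=2: 1065 = 4^(4 + 1) + 2·4^2 + 2·4 + 1 (b=4); 4→5: 5^(5 + 1) + 2·5^2 + 2·5 + 1 = 15686; 15686−1 = 15685
i=3: 15685 = 5^(5 + 1) + 2·5^2 + 2·5 (b=5); 5→6: 6^(6 + 1) + 2·6^2 + 2·6 = 280020; 280020−1 = 280019
i=4: 280019 = 6^(6 + 1) + 2·6^2 + 6 + 5 (b=6); 6→7: 7^(7 + 1) + 2·7^2 + 7 + 5 = 5764911; 5764911−1 = 5764910
i=5: 5764910 = 7^(7 + 1) + 2·7^2 + 7 + 4 (b=7); 7→8: 8^(8 + 1) + 2·8^2 + 8 + 4 = 134217868; 134217868−1 = 134217867
i=6: 134217867 = 8^(8 + 1) + 2·8^2 + 8 + 3 (b=8); 8→9: 9^(9 + 1) + 2·9^2 + 9 + 3 = 3486784575; 3486784575−1 = 3486784574

134217867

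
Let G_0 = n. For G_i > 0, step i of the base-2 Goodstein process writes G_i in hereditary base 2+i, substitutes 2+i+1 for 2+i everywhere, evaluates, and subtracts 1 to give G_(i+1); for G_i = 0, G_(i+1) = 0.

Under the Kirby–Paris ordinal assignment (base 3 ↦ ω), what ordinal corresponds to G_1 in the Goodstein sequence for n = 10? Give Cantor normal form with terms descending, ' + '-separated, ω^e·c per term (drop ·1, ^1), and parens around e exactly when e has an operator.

ω^(ω + 1) + 2

G_0 = 10. HB_2(10) = 2^(2 + 1) + 2. Bump = 84. G_1 = 83.
G_1 = 83. HB_3(83) = 3^(3 + 1) + 2. Bump = 1026. G_2 = 1025.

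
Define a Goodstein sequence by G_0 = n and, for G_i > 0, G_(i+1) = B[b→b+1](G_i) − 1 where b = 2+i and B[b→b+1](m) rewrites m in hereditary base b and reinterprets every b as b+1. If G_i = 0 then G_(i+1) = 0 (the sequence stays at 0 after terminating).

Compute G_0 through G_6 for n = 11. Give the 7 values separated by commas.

11, 84, 1027, 15627, 279937, 5764801, 134217727

[0] 11 ≡ 2^(2 + 1) + 2 + 1 (base 2). Lift 3: 85. −1: 84.
[1] 84 ≡ 3^(3 + 1) + 3 (base 3). Lift 4: 1028. −1: 1027.
[2] 1027 ≡ 4^(4 + 1) + 3 (base 4). Lift 5: 15628. −1: 15627.
[3] 15627 ≡ 5^(5 + 1) + 2 (base 5). Lift 6: 279938. −1: 279937.
[4] 279937 ≡ 6^(6 + 1) + 1 (base 6). Lift 7: 5764802. −1: 5764801.
[5] 5764801 ≡ 7^(7 + 1) (base 7). Lift 8: 134217728. −1: 134217727.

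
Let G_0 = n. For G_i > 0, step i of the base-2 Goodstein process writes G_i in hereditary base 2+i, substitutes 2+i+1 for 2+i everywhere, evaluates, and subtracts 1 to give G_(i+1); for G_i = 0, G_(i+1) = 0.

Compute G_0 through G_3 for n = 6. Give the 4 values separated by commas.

6, 29, 257, 3125

(0) 6|_2 = 2^2 + 2 ↦ 3^3 + 3|_3 = 30 ⇒ 29
(1) 29|_3 = 3^3 + 2 ↦ 4^4 + 2|_4 = 258 ⇒ 257
(2) 257|_4 = 4^4 + 1 ↦ 5^5 + 1|_5 = 3126 ⇒ 3125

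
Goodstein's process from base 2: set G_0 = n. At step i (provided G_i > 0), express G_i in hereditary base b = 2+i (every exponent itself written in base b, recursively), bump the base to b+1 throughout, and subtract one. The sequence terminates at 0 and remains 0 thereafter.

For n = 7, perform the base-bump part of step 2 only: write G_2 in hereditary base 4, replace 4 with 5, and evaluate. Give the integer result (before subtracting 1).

step 0: 7 = 2^2 + 2 + 1; sub 3 for 2: 3^3 + 3 + 1; = 31; G_1 = 31−1 = 30
step 1: 30 = 3^3 + 3; sub 4 for 3: 4^4 + 4; = 260; G_2 = 260−1 = 259
step 2: 259 = 4^4 + 3; sub 5 for 4: 5^5 + 3; = 3128; G_3 = 3128−1 = 3127

3128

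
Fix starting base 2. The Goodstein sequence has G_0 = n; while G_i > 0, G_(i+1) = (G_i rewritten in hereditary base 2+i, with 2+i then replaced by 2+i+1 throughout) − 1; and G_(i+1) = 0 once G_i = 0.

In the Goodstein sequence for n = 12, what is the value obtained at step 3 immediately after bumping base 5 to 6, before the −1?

280020

step 0: 12 = 2^(2 + 1) + 2^2; sub 3 for 2: 3^(3 + 1) + 3^3; = 108; G_1 = 108−1 = 107
step 1: 107 = 3^(3 + 1) + 2·3^2 + 2·3 + 2; sub 4 for 3: 4^(4 + 1) + 2·4^2 + 2·4 + 2; = 1066; G_2 = 1066−1 = 1065
step 2: 1065 = 4^(4 + 1) + 2·4^2 + 2·4 + 1; sub 5 for 4: 5^(5 + 1) + 2·5^2 + 2·5 + 1; = 15686; G_3 = 15686−1 = 15685
step 3: 15685 = 5^(5 + 1) + 2·5^2 + 2·5; sub 6 for 5: 6^(6 + 1) + 2·6^2 + 2·6; = 280020; G_4 = 280020−1 = 280019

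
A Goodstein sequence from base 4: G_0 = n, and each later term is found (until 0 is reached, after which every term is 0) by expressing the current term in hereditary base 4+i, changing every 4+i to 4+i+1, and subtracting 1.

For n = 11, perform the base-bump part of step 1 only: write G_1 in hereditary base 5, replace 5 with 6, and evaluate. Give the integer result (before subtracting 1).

14

(0) 11|_4 = 2·4 + 3 ↦ 2·5 + 3|_5 = 13 ⇒ 12
(1) 12|_5 = 2·5 + 2 ↦ 2·6 + 2|_6 = 14 ⇒ 13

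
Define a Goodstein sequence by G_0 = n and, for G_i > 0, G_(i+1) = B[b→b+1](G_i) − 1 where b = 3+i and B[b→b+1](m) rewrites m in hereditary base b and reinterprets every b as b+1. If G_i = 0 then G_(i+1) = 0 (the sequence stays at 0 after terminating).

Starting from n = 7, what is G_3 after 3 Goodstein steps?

7 —HB3→ 2·3 + 1 —bump→ 2·4 + 1 = 9 —(−1)→ 8
8 —HB4→ 2·4 —bump→ 2·5 = 10 —(−1)→ 9
9 —HB5→ 5 + 4 —bump→ 6 + 4 = 10 —(−1)→ 9

9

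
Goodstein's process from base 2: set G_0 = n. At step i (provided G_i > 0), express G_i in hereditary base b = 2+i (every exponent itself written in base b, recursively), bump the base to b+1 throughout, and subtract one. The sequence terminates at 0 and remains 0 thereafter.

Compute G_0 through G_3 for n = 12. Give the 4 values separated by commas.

12, 107, 1065, 15685

base 2: 12 = 2^(2 + 1) + 2^2; at 3: 3^(3 + 1) + 3^3 = 108; next = 107
base 3: 107 = 3^(3 + 1) + 2·3^2 + 2·3 + 2; at 4: 4^(4 + 1) + 2·4^2 + 2·4 + 2 = 1066; next = 1065
base 4: 1065 = 4^(4 + 1) + 2·4^2 + 2·4 + 1; at 5: 5^(5 + 1) + 2·5^2 + 2·5 + 1 = 15686; next = 15685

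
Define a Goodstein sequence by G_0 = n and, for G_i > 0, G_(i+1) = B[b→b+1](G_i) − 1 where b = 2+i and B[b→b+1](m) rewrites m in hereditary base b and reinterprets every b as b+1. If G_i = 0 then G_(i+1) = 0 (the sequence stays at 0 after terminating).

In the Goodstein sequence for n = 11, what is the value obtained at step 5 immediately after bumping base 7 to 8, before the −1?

i=0: 11 = 2^(2 + 1) + 2 + 1 (b=2); 2→3: 3^(3 + 1) + 3 + 1 = 85; 85−1 = 84
i=1: 84 = 3^(3 + 1) + 3 (b=3); 3→4: 4^(4 + 1) + 4 = 1028; 1028−1 = 1027
i=2: 1027 = 4^(4 + 1) + 3 (b=4); 4→5: 5^(5 + 1) + 3 = 15628; 15628−1 = 15627
i=3: 15627 = 5^(5 + 1) + 2 (b=5); 5→6: 6^(6 + 1) + 2 = 279938; 279938−1 = 279937
i=4: 279937 = 6^(6 + 1) + 1 (b=6); 6→7: 7^(7 + 1) + 1 = 5764802; 5764802−1 = 5764801
i=5: 5764801 = 7^(7 + 1) (b=7); 7→8: 8^(8 + 1) = 134217728; 134217728−1 = 134217727

134217728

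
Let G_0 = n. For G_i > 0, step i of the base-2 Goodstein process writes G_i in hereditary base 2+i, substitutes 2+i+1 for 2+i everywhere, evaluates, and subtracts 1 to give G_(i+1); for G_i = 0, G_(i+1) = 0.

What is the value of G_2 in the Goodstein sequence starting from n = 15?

15 —HB2→ 2^(2 + 1) + 2^2 + 2 + 1 —bump→ 3^(3 + 1) + 3^3 + 3 + 1 = 112 —(−1)→ 111
111 —HB3→ 3^(3 + 1) + 3^3 + 3 —bump→ 4^(4 + 1) + 4^4 + 4 = 1284 —(−1)→ 1283
1283 —HB4→ 4^(4 + 1) + 4^4 + 3 —bump→ 5^(5 + 1) + 5^5 + 3 = 18753 —(−1)→ 18752

1283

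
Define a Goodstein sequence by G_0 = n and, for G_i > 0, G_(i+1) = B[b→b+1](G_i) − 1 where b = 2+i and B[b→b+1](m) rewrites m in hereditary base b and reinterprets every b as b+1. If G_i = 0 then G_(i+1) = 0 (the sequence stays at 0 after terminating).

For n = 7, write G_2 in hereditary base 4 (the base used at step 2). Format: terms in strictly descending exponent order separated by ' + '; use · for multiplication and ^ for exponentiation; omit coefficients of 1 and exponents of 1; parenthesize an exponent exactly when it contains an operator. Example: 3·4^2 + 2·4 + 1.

4^4 + 3

G_0 = 7. HB_2(7) = 2^2 + 2 + 1. Bump = 31. G_1 = 30.
G_1 = 30. HB_3(30) = 3^3 + 3. Bump = 260. G_2 = 259.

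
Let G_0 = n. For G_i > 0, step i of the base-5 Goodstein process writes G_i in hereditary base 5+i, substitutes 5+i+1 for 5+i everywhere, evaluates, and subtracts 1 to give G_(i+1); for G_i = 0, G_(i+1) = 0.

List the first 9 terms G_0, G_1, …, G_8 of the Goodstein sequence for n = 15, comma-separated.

15, 17, 18, 19, 20, 21, 22, 23, 23

[0] 15 ≡ 3·5 (base 5). Lift 6: 18. −1: 17.
[1] 17 ≡ 2·6 + 5 (base 6). Lift 7: 19. −1: 18.
[2] 18 ≡ 2·7 + 4 (base 7). Lift 8: 20. −1: 19.
[3] 19 ≡ 2·8 + 3 (base 8). Lift 9: 21. −1: 20.
[4] 20 ≡ 2·9 + 2 (base 9). Lift 10: 22. −1: 21.
[5] 21 ≡ 2·10 + 1 (base 10). Lift 11: 23. −1: 22.
[6] 22 ≡ 2·11 (base 11). Lift 12: 24. −1: 23.
[7] 23 ≡ 12 + 11 (base 12). Lift 13: 24. −1: 23.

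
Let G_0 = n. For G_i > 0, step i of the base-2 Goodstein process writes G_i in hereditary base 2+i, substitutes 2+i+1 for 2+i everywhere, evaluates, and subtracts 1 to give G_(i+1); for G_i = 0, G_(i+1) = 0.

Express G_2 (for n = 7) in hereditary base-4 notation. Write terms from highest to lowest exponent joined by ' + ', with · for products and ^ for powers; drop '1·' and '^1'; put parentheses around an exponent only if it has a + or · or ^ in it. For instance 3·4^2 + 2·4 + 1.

4^4 + 3

[0] 7 ≡ 2^2 + 2 + 1 (base 2). Lift 3: 31. −1: 30.
[1] 30 ≡ 3^3 + 3 (base 3). Lift 4: 260. −1: 259.
[2] 259 ≡ 4^4 + 3 (base 4). Lift 5: 3128. −1: 3127.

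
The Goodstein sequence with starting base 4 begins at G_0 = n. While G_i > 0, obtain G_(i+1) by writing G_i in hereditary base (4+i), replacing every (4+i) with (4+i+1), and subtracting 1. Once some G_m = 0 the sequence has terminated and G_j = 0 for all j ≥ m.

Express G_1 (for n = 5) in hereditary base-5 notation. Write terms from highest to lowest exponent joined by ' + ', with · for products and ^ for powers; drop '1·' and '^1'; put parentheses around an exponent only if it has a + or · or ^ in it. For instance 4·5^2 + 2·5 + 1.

5 —HB4→ 4 + 1 —bump→ 5 + 1 = 6 —(−1)→ 5
5 —HB5→ 5 —bump→ 6 = 6 —(−1)→ 5

5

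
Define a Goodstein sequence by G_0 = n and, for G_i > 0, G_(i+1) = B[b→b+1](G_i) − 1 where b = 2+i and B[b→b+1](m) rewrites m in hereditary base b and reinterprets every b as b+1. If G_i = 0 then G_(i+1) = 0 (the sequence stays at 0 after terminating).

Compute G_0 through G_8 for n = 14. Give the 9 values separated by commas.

14, 110, 1281, 18750, 326591, 5862840, 134404971, 3487116548, 100000555551

(0) 14|_2 = 2^(2 + 1) + 2^2 + 2 ↦ 3^(3 + 1) + 3^3 + 3|_3 = 111 ⇒ 110
(1) 110|_3 = 3^(3 + 1) + 3^3 + 2 ↦ 4^(4 + 1) + 4^4 + 2|_4 = 1282 ⇒ 1281
(2) 1281|_4 = 4^(4 + 1) + 4^4 + 1 ↦ 5^(5 + 1) + 5^5 + 1|_5 = 18751 ⇒ 18750
(3) 18750|_5 = 5^(5 + 1) + 5^5 ↦ 6^(6 + 1) + 6^6|_6 = 326592 ⇒ 326591
(4) 326591|_6 = 6^(6 + 1) + 5·6^5 + 5·6^4 + 5·6^3 + 5·6^2 + 5·6 + 5 ↦ 7^(7 + 1) + 5·7^5 + 5·7^4 + 5·7^3 + 5·7^2 + 5·7 + 5|_7 = 5862841 ⇒ 5862840
(5) 5862840|_7 = 7^(7 + 1) + 5·7^5 + 5·7^4 + 5·7^3 + 5·7^2 + 5·7 + 4 ↦ 8^(8 + 1) + 5·8^5 + 5·8^4 + 5·8^3 + 5·8^2 + 5·8 + 4|_8 = 134404972 ⇒ 134404971
(6) 134404971|_8 = 8^(8 + 1) + 5·8^5 + 5·8^4 + 5·8^3 + 5·8^2 + 5·8 + 3 ↦ 9^(9 + 1) + 5·9^5 + 5·9^4 + 5·9^3 + 5·9^2 + 5·9 + 3|_9 = 3487116549 ⇒ 3487116548
(7) 3487116548|_9 = 9^(9 + 1) + 5·9^5 + 5·9^4 + 5·9^3 + 5·9^2 + 5·9 + 2 ↦ 10^(10 + 1) + 5·10^5 + 5·10^4 + 5·10^3 + 5·10^2 + 5·10 + 2|_10 = 100000555552 ⇒ 100000555551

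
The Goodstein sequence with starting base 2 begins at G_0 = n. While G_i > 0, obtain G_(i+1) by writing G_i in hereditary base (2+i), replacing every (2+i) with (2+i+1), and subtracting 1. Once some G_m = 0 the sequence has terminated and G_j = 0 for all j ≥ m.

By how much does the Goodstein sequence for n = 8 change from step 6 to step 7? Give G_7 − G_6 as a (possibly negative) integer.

741286580

(0) 8|_2 = 2^(2 + 1) ↦ 3^(3 + 1)|_3 = 81 ⇒ 80
(1) 80|_3 = 2·3^3 + 2·3^2 + 2·3 + 2 ↦ 2·4^4 + 2·4^2 + 2·4 + 2|_4 = 554 ⇒ 553
(2) 553|_4 = 2·4^4 + 2·4^2 + 2·4 + 1 ↦ 2·5^5 + 2·5^2 + 2·5 + 1|_5 = 6311 ⇒ 6310
(3) 6310|_5 = 2·5^5 + 2·5^2 + 2·5 ↦ 2·6^6 + 2·6^2 + 2·6|_6 = 93396 ⇒ 93395
(4) 93395|_6 = 2·6^6 + 2·6^2 + 6 + 5 ↦ 2·7^7 + 2·7^2 + 7 + 5|_7 = 1647196 ⇒ 1647195
(5) 1647195|_7 = 2·7^7 + 2·7^2 + 7 + 4 ↦ 2·8^8 + 2·8^2 + 8 + 4|_8 = 33554572 ⇒ 33554571
(6) 33554571|_8 = 2·8^8 + 2·8^2 + 8 + 3 ↦ 2·9^9 + 2·9^2 + 9 + 3|_9 = 774841152 ⇒ 774841151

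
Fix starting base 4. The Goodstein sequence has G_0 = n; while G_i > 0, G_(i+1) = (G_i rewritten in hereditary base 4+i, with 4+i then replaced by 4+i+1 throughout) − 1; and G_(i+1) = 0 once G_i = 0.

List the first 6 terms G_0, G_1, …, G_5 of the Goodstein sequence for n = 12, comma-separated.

G_0=12  [base 4] 3·4  →[4↦5]→  3·5 = 15  −1 ⇒ G_1=14
G_1=14  [base 5] 2·5 + 4  →[5↦6]→  2·6 + 4 = 16  −1 ⇒ G_2=15
G_2=15  [base 6] 2·6 + 3  →[6↦7]→  2·7 + 3 = 17  −1 ⇒ G_3=16
G_3=16  [base 7] 2·7 + 2  →[7↦8]→  2·8 + 2 = 18  −1 ⇒ G_4=17
G_4=17  [base 8] 2·8 + 1  →[8↦9]→  2·9 + 1 = 19  −1 ⇒ G_5=18

12, 14, 15, 16, 17, 18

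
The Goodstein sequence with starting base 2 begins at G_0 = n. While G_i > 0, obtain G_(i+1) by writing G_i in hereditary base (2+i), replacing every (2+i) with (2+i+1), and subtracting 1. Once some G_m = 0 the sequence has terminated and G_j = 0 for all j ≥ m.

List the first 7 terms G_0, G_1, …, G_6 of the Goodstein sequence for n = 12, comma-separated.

base 2: 12 = 2^(2 + 1) + 2^2; at 3: 3^(3 + 1) + 3^3 = 108; next = 107
base 3: 107 = 3^(3 + 1) + 2·3^2 + 2·3 + 2; at 4: 4^(4 + 1) + 2·4^2 + 2·4 + 2 = 1066; next = 1065
base 4: 1065 = 4^(4 + 1) + 2·4^2 + 2·4 + 1; at 5: 5^(5 + 1) + 2·5^2 + 2·5 + 1 = 15686; next = 15685
base 5: 15685 = 5^(5 + 1) + 2·5^2 + 2·5; at 6: 6^(6 + 1) + 2·6^2 + 2·6 = 280020; next = 280019
base 6: 280019 = 6^(6 + 1) + 2·6^2 + 6 + 5; at 7: 7^(7 + 1) + 2·7^2 + 7 + 5 = 5764911; next = 5764910
base 7: 5764910 = 7^(7 + 1) + 2·7^2 + 7 + 4; at 8: 8^(8 + 1) + 2·8^2 + 8 + 4 = 134217868; next = 134217867

12, 107, 1065, 15685, 280019, 5764910, 134217867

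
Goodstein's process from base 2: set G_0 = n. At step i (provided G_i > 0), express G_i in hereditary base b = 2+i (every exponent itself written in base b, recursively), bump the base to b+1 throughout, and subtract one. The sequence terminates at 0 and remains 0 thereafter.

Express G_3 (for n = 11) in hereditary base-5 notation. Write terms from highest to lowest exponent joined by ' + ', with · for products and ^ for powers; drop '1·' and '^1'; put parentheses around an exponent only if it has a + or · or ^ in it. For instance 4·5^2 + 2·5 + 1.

5^(5 + 1) + 2

i=0: 11 = 2^(2 + 1) + 2 + 1 (b=2); 2→3: 3^(3 + 1) + 3 + 1 = 85; 85−1 = 84
i=1: 84 = 3^(3 + 1) + 3 (b=3); 3→4: 4^(4 + 1) + 4 = 1028; 1028−1 = 1027
i=2: 1027 = 4^(4 + 1) + 3 (b=4); 4→5: 5^(5 + 1) + 3 = 15628; 15628−1 = 15627
i=3: 15627 = 5^(5 + 1) + 2 (b=5); 5→6: 6^(6 + 1) + 2 = 279938; 279938−1 = 279937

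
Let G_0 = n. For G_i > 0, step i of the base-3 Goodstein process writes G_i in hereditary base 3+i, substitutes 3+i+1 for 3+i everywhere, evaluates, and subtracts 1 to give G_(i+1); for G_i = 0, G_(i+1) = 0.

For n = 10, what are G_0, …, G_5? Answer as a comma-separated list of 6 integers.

10, 16, 24, 27, 30, 33

10 —HB3→ 3^2 + 1 —bump→ 4^2 + 1 = 17 —(−1)→ 16
16 —HB4→ 4^2 —bump→ 5^2 = 25 —(−1)→ 24
24 —HB5→ 4·5 + 4 —bump→ 4·6 + 4 = 28 —(−1)→ 27
27 —HB6→ 4·6 + 3 —bump→ 4·7 + 3 = 31 —(−1)→ 30
30 —HB7→ 4·7 + 2 —bump→ 4·8 + 2 = 34 —(−1)→ 33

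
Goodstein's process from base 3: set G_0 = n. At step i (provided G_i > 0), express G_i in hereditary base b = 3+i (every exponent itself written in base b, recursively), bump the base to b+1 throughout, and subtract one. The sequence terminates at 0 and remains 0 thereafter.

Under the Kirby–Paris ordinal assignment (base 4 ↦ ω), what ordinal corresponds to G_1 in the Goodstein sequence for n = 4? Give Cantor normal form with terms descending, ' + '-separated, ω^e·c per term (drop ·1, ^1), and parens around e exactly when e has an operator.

[0] 4 ≡ 3 + 1 (base 3). Lift 4: 5. −1: 4.
[1] 4 ≡ 4 (base 4). Lift 5: 5. −1: 4.

ω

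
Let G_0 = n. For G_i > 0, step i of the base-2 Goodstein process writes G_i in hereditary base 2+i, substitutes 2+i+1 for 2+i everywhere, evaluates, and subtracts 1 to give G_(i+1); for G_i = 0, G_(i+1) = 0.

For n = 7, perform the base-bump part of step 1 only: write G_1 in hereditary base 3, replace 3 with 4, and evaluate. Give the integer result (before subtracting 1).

[0] 7 ≡ 2^2 + 2 + 1 (base 2). Lift 3: 31. −1: 30.
[1] 30 ≡ 3^3 + 3 (base 3). Lift 4: 260. −1: 259.

260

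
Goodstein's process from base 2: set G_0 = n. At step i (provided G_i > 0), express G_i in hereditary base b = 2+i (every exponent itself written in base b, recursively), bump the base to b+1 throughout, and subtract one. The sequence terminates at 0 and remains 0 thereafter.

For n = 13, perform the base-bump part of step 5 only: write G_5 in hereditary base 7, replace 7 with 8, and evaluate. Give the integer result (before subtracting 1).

134219480

[0] 13 ≡ 2^(2 + 1) + 2^2 + 1 (base 2). Lift 3: 109. −1: 108.
[1] 108 ≡ 3^(3 + 1) + 3^3 (base 3). Lift 4: 1280. −1: 1279.
[2] 1279 ≡ 4^(4 + 1) + 3·4^3 + 3·4^2 + 3·4 + 3 (base 4). Lift 5: 16093. −1: 16092.
[3] 16092 ≡ 5^(5 + 1) + 3·5^3 + 3·5^2 + 3·5 + 2 (base 5). Lift 6: 280712. −1: 280711.
[4] 280711 ≡ 6^(6 + 1) + 3·6^3 + 3·6^2 + 3·6 + 1 (base 6). Lift 7: 5765999. −1: 5765998.
[5] 5765998 ≡ 7^(7 + 1) + 3·7^3 + 3·7^2 + 3·7 (base 7). Lift 8: 134219480. −1: 134219479.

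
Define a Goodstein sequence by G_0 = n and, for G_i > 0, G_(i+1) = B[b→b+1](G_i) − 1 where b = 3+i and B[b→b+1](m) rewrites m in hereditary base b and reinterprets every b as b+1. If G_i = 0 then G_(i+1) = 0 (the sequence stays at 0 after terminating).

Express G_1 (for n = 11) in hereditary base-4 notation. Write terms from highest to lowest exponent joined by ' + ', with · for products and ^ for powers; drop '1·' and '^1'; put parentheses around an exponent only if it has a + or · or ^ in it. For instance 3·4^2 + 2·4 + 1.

step 0: 11 = 3^2 + 2; sub 4 for 3: 4^2 + 2; = 18; G_1 = 18−1 = 17
step 1: 17 = 4^2 + 1; sub 5 for 4: 5^2 + 1; = 26; G_2 = 26−1 = 25

4^2 + 1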